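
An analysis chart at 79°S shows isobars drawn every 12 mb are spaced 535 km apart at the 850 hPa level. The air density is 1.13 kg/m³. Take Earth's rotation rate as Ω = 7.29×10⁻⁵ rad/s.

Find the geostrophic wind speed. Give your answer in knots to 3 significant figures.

Coriolis parameter at 79°S:
f = 2Ω sin φ = 2 × 7.29×10⁻⁵ × sin 79° = 1.43×10⁻⁴ s⁻¹
Pressure gradient: |∂P/∂n| = 1200 Pa / 535000 m = 2.24×10⁻³ Pa/m
Geostrophic balance (pressure-gradient force = Coriolis force):
V_g = (1/(fρ)) |∂P/∂n| = 2.24×10⁻³ / (1.43×10⁻⁴ × 1.13) = 13.9 m/s
Converting: 13.9 m/s × 1.944 = 27.0 knots

27.0 knots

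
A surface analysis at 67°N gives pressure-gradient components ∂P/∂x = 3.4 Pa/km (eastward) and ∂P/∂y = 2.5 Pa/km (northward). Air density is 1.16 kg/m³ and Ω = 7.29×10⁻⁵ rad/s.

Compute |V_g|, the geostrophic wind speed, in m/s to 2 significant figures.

27 m/s

Coriolis parameter at 67°N:
f = 2Ω sin φ = 2 × 7.29×10⁻⁵ × sin 67° = 1.34×10⁻⁴ s⁻¹
Component geostrophic relations (x east, y north):
u_g = −(1/(fρ)) ∂P/∂y,  v_g = (1/(fρ)) ∂P/∂x
u_g = −(2.5×10⁻³)/(1.34×10⁻⁴ × 1.16) = −16.1 m/s;  v_g = (3.4×10⁻³)/(1.34×10⁻⁴ × 1.16) = 21.8 m/s
|V_g| = √(u_g² + v_g²) = 27.1 m/s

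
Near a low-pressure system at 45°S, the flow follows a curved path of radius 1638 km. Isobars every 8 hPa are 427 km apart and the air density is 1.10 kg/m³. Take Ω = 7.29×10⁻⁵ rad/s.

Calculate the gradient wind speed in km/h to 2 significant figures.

55 km/h

Coriolis parameter at 45°S:
f = 2Ω sin φ = 2 × 7.29×10⁻⁵ × sin 45° = 1.03×10⁻⁴ s⁻¹
Pressure gradient: |∂P/∂n| = 800 Pa / 427000 m = 1.87×10⁻³ Pa/m
Geostrophic speed: V_g = |∂P/∂n|/(fρ) = 1.87×10⁻³/(1.03×10⁻⁴ × 1.10) = 16.5 m/s
Around a low, centrifugal force acts outward with Coriolis, so pressure-gradient force balances both:
(1/ρ)|∂P/∂n| = fV + V²/R  →  V² + fR·V − fR·V_g = 0
With fR = 1.03×10⁻⁴ × 1638×10³ m = 169 m/s:
V = [−fR + √((fR)² + 4 fR V_g)]/2 = [−169 + √(169² + 4×169×16.5)]/2 = 15.2 m/s
Subgeostrophic (V < V_g = 16.5 m/s), as expected around a low.
Converting: 15.2 m/s × 3.6 = 55 km/h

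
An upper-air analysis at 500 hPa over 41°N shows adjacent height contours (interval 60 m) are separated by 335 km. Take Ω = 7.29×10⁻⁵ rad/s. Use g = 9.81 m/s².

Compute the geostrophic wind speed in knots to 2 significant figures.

Coriolis parameter at 41°N:
f = 2Ω sin φ = 2 × 7.29×10⁻⁵ × sin 41° = 9.57×10⁻⁵ s⁻¹
Height gradient: |∂Z/∂n| = 60 m / 335000 m = 1.79×10⁻⁴
On a pressure surface, geostrophic balance gives V_g = (g/f)|∂Z/∂n|:
V_g = 9.81 × 1.79×10⁻⁴ / 9.57×10⁻⁵ = 18.4 m/s
Converting: 18.4 m/s × 1.944 = 36 knots

36 knots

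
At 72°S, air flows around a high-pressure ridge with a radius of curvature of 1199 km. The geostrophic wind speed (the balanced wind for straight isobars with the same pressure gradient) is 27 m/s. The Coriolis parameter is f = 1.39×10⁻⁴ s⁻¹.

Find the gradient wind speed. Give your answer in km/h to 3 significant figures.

122 km/h

Around a high, pressure-gradient force acts outward with centrifugal, so Coriolis balances both:
fV = (1/ρ)|∂P/∂n| + V²/R  →  V² − fR·V + fR·V_g = 0
With fR = 1.39×10⁻⁴ × 1199×10³ m = 167 m/s:
V = [fR − √((fR)² − 4 fR V_g)]/2 = [167 − √(167² − 4×167×27)]/2 = 33.9 m/s
Supergeostrophic (V > V_g = 27 m/s), as expected around a high.
Converting: 33.9 m/s × 3.6 = 122 km/h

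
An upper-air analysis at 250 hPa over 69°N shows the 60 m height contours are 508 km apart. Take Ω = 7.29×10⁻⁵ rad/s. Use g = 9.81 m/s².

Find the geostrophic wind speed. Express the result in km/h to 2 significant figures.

31 km/h

Coriolis parameter at 69°N:
f = 2Ω sin φ = 2 × 7.29×10⁻⁵ × sin 69° = 1.36×10⁻⁴ s⁻¹
Height gradient: |∂Z/∂n| = 60 m / 508000 m = 1.18×10⁻⁴
On a pressure surface, geostrophic balance gives V_g = (g/f)|∂Z/∂n|:
V_g = 9.81 × 1.18×10⁻⁴ / 1.36×10⁻⁴ = 8.51 m/s
Converting: 8.51 m/s × 3.6 = 31 km/h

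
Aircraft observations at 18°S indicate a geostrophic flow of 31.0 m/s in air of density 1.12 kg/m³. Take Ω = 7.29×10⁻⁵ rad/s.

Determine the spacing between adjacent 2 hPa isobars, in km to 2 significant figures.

Coriolis parameter at 18°S:
f = 2Ω sin φ = 2 × 7.29×10⁻⁵ × sin 18° = 4.51×10⁻⁵ s⁻¹
Geostrophic balance rearranged: |∂P/∂n| = f ρ V_g
|∂P/∂n| = 4.51×10⁻⁵ × 1.12 × 31.0 = 1.56×10⁻³ Pa/m
Isobar spacing: Δn = ΔP/|∂P/∂n| = 200 Pa / 1.56×10⁻³ Pa/m = 127853 m ≈ 130 km

130 km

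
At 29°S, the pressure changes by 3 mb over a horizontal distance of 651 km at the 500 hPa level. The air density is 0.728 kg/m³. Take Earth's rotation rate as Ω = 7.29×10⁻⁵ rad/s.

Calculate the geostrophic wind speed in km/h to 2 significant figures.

32 km/h

Coriolis parameter at 29°S:
f = 2Ω sin φ = 2 × 7.29×10⁻⁵ × sin 29° = 7.07×10⁻⁵ s⁻¹
Pressure gradient: |∂P/∂n| = 300 Pa / 651000 m = 4.61×10⁻⁴ Pa/m
Geostrophic balance (pressure-gradient force = Coriolis force):
V_g = (1/(fρ)) |∂P/∂n| = 4.61×10⁻⁴ / (7.07×10⁻⁵ × 0.728) = 8.96 m/s
Converting: 8.96 m/s × 3.6 = 32 km/h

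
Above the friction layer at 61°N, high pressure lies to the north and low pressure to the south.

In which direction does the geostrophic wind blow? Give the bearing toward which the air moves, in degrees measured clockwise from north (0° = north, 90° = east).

270°

The pressure-gradient force points toward the south (bearing 180°).
Geostrophic balance: in the Northern Hemisphere the Coriolis force deflects motion to the right, so the geostrophic wind blows 90° to the right of the pressure-gradient force (low pressure on the left).
Rotating 180° by 90° clockwise gives 270° — the wind blows toward the west.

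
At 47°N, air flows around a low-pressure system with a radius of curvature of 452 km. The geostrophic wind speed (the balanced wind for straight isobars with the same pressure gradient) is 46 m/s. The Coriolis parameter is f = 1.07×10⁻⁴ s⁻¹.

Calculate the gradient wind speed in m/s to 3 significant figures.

Around a low, centrifugal force acts outward with Coriolis, so pressure-gradient force balances both:
(1/ρ)|∂P/∂n| = fV + V²/R  →  V² + fR·V − fR·V_g = 0
With fR = 1.07×10⁻⁴ × 452×10³ m = 48.4 m/s:
V = [−fR + √((fR)² + 4 fR V_g)]/2 = [−48.4 + √(48.4² + 4×48.4×46)]/2 = 28.8 m/s
Subgeostrophic (V < V_g = 46 m/s), as expected around a low.

28.8 m/s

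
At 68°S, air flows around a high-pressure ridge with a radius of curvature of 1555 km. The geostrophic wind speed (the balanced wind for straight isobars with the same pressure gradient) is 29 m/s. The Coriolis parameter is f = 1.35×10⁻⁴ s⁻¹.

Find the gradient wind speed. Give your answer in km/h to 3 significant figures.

125 km/h

Around a high, pressure-gradient force acts outward with centrifugal, so Coriolis balances both:
fV = (1/ρ)|∂P/∂n| + V²/R  →  V² − fR·V + fR·V_g = 0
With fR = 1.35×10⁻⁴ × 1555×10³ m = 210 m/s:
V = [fR − √((fR)² − 4 fR V_g)]/2 = [210 − √(210² − 4×210×29)]/2 = 34.8 m/s
Supergeostrophic (V > V_g = 29 m/s), as expected around a high.
Converting: 34.8 m/s × 3.6 = 125 km/h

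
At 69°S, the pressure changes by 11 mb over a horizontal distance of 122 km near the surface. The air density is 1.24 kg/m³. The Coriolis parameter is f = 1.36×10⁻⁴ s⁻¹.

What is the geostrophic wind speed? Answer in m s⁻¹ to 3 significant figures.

53.5 m s⁻¹

Pressure gradient: |∂P/∂n| = 1100 Pa / 122000 m = 9.02×10⁻³ Pa/m
Geostrophic balance (pressure-gradient force = Coriolis force):
V_g = (1/(fρ)) |∂P/∂n| = 9.02×10⁻³ / (1.36×10⁻⁴ × 1.24) = 53.5 m/s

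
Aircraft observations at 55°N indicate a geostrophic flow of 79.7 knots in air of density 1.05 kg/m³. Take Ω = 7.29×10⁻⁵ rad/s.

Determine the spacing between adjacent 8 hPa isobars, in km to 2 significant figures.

Coriolis parameter at 55°N:
f = 2Ω sin φ = 2 × 7.29×10⁻⁵ × sin 55° = 1.19×10⁻⁴ s⁻¹
Wind speed in SI: 79.7 knots = 41.0 m/s
Geostrophic balance rearranged: |∂P/∂n| = f ρ V_g
|∂P/∂n| = 1.19×10⁻⁴ × 1.05 × 41.0 = 5.14×10⁻³ Pa/m
Isobar spacing: Δn = ΔP/|∂P/∂n| = 800 Pa / 5.14×10⁻³ Pa/m = 155590 m ≈ 160 km

160 km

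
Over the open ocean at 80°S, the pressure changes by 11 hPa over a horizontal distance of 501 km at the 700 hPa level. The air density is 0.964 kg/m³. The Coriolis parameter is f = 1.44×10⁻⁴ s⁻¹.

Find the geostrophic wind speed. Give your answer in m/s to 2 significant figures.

Pressure gradient: |∂P/∂n| = 1100 Pa / 501000 m = 2.20×10⁻³ Pa/m
Geostrophic balance (pressure-gradient force = Coriolis force):
V_g = (1/(fρ)) |∂P/∂n| = 2.20×10⁻³ / (1.44×10⁻⁴ × 0.964) = 15.8 m/s

16 m/s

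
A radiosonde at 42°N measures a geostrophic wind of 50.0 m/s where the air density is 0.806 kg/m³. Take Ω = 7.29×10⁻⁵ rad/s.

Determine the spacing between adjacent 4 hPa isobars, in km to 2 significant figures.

100 km

Coriolis parameter at 42°N:
f = 2Ω sin φ = 2 × 7.29×10⁻⁵ × sin 42° = 9.76×10⁻⁵ s⁻¹
Geostrophic balance rearranged: |∂P/∂n| = f ρ V_g
|∂P/∂n| = 9.76×10⁻⁵ × 0.806 × 50.0 = 3.93×10⁻³ Pa/m
Isobar spacing: Δn = ΔP/|∂P/∂n| = 400 Pa / 3.93×10⁻³ Pa/m = 101739 m ≈ 100 km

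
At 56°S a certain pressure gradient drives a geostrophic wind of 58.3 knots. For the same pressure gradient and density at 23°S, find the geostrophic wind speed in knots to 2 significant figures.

With the same pressure gradient and density, V_g ∝ 1/f ∝ 1/sin φ.
V₂ = V₁ · sin φ₁ / sin φ₂ = 58.3 × sin 56° / sin 23°
V₂ = 58.3 × 0.8290/0.3907 = 120 knots

120 knots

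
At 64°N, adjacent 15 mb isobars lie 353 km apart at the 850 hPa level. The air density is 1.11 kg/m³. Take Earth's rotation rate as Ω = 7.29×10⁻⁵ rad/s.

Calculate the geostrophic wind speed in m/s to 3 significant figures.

Coriolis parameter at 64°N:
f = 2Ω sin φ = 2 × 7.29×10⁻⁵ × sin 64° = 1.31×10⁻⁴ s⁻¹
Pressure gradient: |∂P/∂n| = 1500 Pa / 353000 m = 4.25×10⁻³ Pa/m
Geostrophic balance (pressure-gradient force = Coriolis force):
V_g = (1/(fρ)) |∂P/∂n| = 4.25×10⁻³ / (1.31×10⁻⁴ × 1.11) = 29.2 m/s

29.2 m/s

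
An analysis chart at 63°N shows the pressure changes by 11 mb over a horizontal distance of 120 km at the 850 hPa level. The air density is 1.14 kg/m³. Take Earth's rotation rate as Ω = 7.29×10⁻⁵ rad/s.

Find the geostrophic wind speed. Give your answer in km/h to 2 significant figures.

220 km/h

Coriolis parameter at 63°N:
f = 2Ω sin φ = 2 × 7.29×10⁻⁵ × sin 63° = 1.30×10⁻⁴ s⁻¹
Pressure gradient: |∂P/∂n| = 1100 Pa / 120000 m = 9.17×10⁻³ Pa/m
Geostrophic balance (pressure-gradient force = Coriolis force):
V_g = (1/(fρ)) |∂P/∂n| = 9.17×10⁻³ / (1.30×10⁻⁴ × 1.14) = 61.9 m/s
Converting: 61.9 m/s × 3.6 = 220 km/h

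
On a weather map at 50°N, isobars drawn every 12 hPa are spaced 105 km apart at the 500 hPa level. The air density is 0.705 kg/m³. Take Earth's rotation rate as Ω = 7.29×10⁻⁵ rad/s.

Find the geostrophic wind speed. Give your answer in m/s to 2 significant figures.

150 m/s

Coriolis parameter at 50°N:
f = 2Ω sin φ = 2 × 7.29×10⁻⁵ × sin 50° = 1.12×10⁻⁴ s⁻¹
Pressure gradient: |∂P/∂n| = 1200 Pa / 105000 m = 1.14×10⁻² Pa/m
Geostrophic balance (pressure-gradient force = Coriolis force):
V_g = (1/(fρ)) |∂P/∂n| = 1.14×10⁻² / (1.12×10⁻⁴ × 0.705) = 145 m/s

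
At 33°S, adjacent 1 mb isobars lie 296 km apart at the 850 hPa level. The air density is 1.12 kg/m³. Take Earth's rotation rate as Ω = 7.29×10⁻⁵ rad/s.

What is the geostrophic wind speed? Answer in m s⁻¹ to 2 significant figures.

Coriolis parameter at 33°S:
f = 2Ω sin φ = 2 × 7.29×10⁻⁵ × sin 33° = 7.94×10⁻⁵ s⁻¹
Pressure gradient: |∂P/∂n| = 100 Pa / 296000 m = 3.38×10⁻⁴ Pa/m
Geostrophic balance (pressure-gradient force = Coriolis force):
V_g = (1/(fρ)) |∂P/∂n| = 3.38×10⁻⁴ / (7.94×10⁻⁵ × 1.12) = 3.80 m/s

3.8 m s⁻¹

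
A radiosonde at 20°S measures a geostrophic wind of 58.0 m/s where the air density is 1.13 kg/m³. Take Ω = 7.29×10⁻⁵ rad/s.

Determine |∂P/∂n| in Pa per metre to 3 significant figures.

3.27×10⁻³ Pa/m

Coriolis parameter at 20°S:
f = 2Ω sin φ = 2 × 7.29×10⁻⁵ × sin 20° = 4.99×10⁻⁵ s⁻¹
Geostrophic balance rearranged: |∂P/∂n| = f ρ V_g
|∂P/∂n| = 4.99×10⁻⁵ × 1.13 × 58.0 = 3.27×10⁻³ Pa/m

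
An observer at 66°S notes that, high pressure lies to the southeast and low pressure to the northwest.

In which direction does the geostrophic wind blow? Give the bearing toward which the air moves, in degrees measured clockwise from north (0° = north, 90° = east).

225°

The pressure-gradient force points toward the northwest (bearing 315°).
Geostrophic balance: in the Southern Hemisphere the Coriolis force deflects motion to the left, so the geostrophic wind blows 90° to the left of the pressure-gradient force (low pressure on the right).
Rotating 315° by 90° counterclockwise gives 225° — the wind blows toward the southwest.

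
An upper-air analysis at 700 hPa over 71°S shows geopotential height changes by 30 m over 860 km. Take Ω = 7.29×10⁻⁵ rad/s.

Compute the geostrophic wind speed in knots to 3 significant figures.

4.83 knots

Coriolis parameter at 71°S:
f = 2Ω sin φ = 2 × 7.29×10⁻⁵ × sin 71° = 1.38×10⁻⁴ s⁻¹
Height gradient: |∂Z/∂n| = 30 m / 860000 m = 3.49×10⁻⁵
On a pressure surface, geostrophic balance gives V_g = (g/f)|∂Z/∂n|:
V_g = 9.81 × 3.49×10⁻⁵ / 1.38×10⁻⁴ = 2.48 m/s
Converting: 2.48 m/s × 1.944 = 4.83 knots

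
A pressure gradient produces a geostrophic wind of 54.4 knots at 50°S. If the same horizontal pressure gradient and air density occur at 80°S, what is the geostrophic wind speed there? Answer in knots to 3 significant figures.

42.3 knots

With the same pressure gradient and density, V_g ∝ 1/f ∝ 1/sin φ.
V₂ = V₁ · sin φ₁ / sin φ₂ = 54.4 × sin 50° / sin 80°
V₂ = 54.4 × 0.7660/0.9848 = 42.3 knots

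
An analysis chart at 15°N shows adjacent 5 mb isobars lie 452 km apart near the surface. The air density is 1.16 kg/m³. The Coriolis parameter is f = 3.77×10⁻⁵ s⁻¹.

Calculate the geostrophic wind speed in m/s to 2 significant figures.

Pressure gradient: |∂P/∂n| = 500 Pa / 452000 m = 1.11×10⁻³ Pa/m
Geostrophic balance (pressure-gradient force = Coriolis force):
V_g = (1/(fρ)) |∂P/∂n| = 1.11×10⁻³ / (3.77×10⁻⁵ × 1.16) = 25.3 m/s

25 m/s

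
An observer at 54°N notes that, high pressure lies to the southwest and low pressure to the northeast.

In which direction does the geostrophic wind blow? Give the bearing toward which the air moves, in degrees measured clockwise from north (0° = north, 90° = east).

135°

The pressure-gradient force points toward the northeast (bearing 045°).
Geostrophic balance: in the Northern Hemisphere the Coriolis force deflects motion to the right, so the geostrophic wind blows 90° to the right of the pressure-gradient force (low pressure on the left).
Rotating 045° by 90° clockwise gives 135° — the wind blows toward the southeast.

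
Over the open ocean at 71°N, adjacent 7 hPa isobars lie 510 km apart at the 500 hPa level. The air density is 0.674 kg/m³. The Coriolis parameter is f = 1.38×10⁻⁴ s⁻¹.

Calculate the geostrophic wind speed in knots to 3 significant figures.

Pressure gradient: |∂P/∂n| = 700 Pa / 510000 m = 1.37×10⁻³ Pa/m
Geostrophic balance (pressure-gradient force = Coriolis force):
V_g = (1/(fρ)) |∂P/∂n| = 1.37×10⁻³ / (1.38×10⁻⁴ × 0.674) = 14.8 m/s
Converting: 14.8 m/s × 1.944 = 28.7 knots

28.7 knots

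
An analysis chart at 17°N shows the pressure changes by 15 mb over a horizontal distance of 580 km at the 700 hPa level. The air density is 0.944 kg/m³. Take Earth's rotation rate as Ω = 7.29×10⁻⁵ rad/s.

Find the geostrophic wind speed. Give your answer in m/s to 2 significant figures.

Coriolis parameter at 17°N:
f = 2Ω sin φ = 2 × 7.29×10⁻⁵ × sin 17° = 4.26×10⁻⁵ s⁻¹
Pressure gradient: |∂P/∂n| = 1500 Pa / 580000 m = 2.59×10⁻³ Pa/m
Geostrophic balance (pressure-gradient force = Coriolis force):
V_g = (1/(fρ)) |∂P/∂n| = 2.59×10⁻³ / (4.26×10⁻⁵ × 0.944) = 64.3 m/s

64 m/s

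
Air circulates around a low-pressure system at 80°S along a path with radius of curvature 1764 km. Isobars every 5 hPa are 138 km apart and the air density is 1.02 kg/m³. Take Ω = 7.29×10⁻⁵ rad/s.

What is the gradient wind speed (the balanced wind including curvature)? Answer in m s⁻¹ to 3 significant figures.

Coriolis parameter at 80°S:
f = 2Ω sin φ = 2 × 7.29×10⁻⁵ × sin 80° = 1.44×10⁻⁴ s⁻¹
Pressure gradient: |∂P/∂n| = 500 Pa / 138000 m = 3.62×10⁻³ Pa/m
Geostrophic speed: V_g = |∂P/∂n|/(fρ) = 3.62×10⁻³/(1.44×10⁻⁴ × 1.02) = 24.7 m/s
Around a low, centrifugal force acts outward with Coriolis, so pressure-gradient force balances both:
(1/ρ)|∂P/∂n| = fV + V²/R  →  V² + fR·V − fR·V_g = 0
With fR = 1.44×10⁻⁴ × 1764×10³ m = 253 m/s:
V = [−fR + √((fR)² + 4 fR V_g)]/2 = [−253 + √(253² + 4×253×24.7)]/2 = 22.7 m/s
Subgeostrophic (V < V_g = 24.7 m/s), as expected around a low.

22.7 m s⁻¹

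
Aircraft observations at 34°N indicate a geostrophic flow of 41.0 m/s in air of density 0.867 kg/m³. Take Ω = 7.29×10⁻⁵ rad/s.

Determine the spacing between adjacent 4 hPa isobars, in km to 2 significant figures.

140 km

Coriolis parameter at 34°N:
f = 2Ω sin φ = 2 × 7.29×10⁻⁵ × sin 34° = 8.15×10⁻⁵ s⁻¹
Geostrophic balance rearranged: |∂P/∂n| = f ρ V_g
|∂P/∂n| = 8.15×10⁻⁵ × 0.867 × 41.0 = 2.90×10⁻³ Pa/m
Isobar spacing: Δn = ΔP/|∂P/∂n| = 400 Pa / 2.90×10⁻³ Pa/m = 138019 m ≈ 140 km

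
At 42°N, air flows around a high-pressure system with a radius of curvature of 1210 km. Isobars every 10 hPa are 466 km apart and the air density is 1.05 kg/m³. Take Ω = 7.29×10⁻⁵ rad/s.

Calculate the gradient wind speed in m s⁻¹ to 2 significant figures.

Coriolis parameter at 42°N:
f = 2Ω sin φ = 2 × 7.29×10⁻⁵ × sin 42° = 9.76×10⁻⁵ s⁻¹
Pressure gradient: |∂P/∂n| = 1000 Pa / 466000 m = 2.15×10⁻³ Pa/m
Geostrophic speed: V_g = |∂P/∂n|/(fρ) = 2.15×10⁻³/(9.76×10⁻⁵ × 1.05) = 20.9 m/s
Around a high, pressure-gradient force acts outward with centrifugal, so Coriolis balances both:
fV = (1/ρ)|∂P/∂n| + V²/R  →  V² − fR·V + fR·V_g = 0
With fR = 9.76×10⁻⁵ × 1210×10³ m = 118 m/s:
V = [fR − √((fR)² − 4 fR V_g)]/2 = [118 − √(118² − 4×118×20.9)]/2 = 27.2 m/s
Supergeostrophic (V > V_g = 20.9 m/s), as expected around a high.

27 m s⁻¹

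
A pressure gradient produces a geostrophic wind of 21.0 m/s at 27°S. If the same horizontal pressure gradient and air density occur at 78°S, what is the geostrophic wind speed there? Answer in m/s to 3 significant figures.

With the same pressure gradient and density, V_g ∝ 1/f ∝ 1/sin φ.
V₂ = V₁ · sin φ₁ / sin φ₂ = 21.0 × sin 27° / sin 78°
V₂ = 21.0 × 0.4540/0.9781 = 9.75 m/s

9.75 m/s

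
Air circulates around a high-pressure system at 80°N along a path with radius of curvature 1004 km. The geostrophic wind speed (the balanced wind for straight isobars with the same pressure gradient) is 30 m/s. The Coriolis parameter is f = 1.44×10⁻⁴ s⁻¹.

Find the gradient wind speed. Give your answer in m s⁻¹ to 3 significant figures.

Around a high, pressure-gradient force acts outward with centrifugal, so Coriolis balances both:
fV = (1/ρ)|∂P/∂n| + V²/R  →  V² − fR·V + fR·V_g = 0
With fR = 1.44×10⁻⁴ × 1004×10³ m = 145 m/s:
V = [fR − √((fR)² − 4 fR V_g)]/2 = [145 − √(145² − 4×145×30)]/2 = 42.5 m/s
Supergeostrophic (V > V_g = 30 m/s), as expected around a high.

42.5 m s⁻¹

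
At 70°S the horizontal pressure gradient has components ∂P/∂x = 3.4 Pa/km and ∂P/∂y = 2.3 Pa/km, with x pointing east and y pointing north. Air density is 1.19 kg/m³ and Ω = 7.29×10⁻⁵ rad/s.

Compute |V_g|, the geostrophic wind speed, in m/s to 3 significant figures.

25.2 m/s

Coriolis parameter at 70°S:
f = 2Ω sin φ = 2 × 7.29×10⁻⁵ × sin 70° = 1.37×10⁻⁴ s⁻¹
In the Southern Hemisphere f is negative: f = −1.37×10⁻⁴ s⁻¹.
Component geostrophic relations (x east, y north):
u_g = −(1/(fρ)) ∂P/∂y,  v_g = (1/(fρ)) ∂P/∂x
u_g = −(2.3×10⁻³)/(−1.37×10⁻⁴ × 1.19) = 14.1 m/s;  v_g = (3.4×10⁻³)/(−1.37×10⁻⁴ × 1.19) = −20.9 m/s
|V_g| = √(u_g² + v_g²) = 25.2 m/s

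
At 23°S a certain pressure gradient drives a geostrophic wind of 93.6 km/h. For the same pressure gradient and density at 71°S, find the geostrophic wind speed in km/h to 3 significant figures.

38.7 km/h

With the same pressure gradient and density, V_g ∝ 1/f ∝ 1/sin φ.
V₂ = V₁ · sin φ₁ / sin φ₂ = 93.6 × sin 23° / sin 71°
V₂ = 93.6 × 0.3907/0.9455 = 38.7 km/h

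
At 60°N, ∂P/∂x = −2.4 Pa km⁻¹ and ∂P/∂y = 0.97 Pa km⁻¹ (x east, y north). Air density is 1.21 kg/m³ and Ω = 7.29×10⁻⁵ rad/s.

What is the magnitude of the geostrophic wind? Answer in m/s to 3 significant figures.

Coriolis parameter at 60°N:
f = 2Ω sin φ = 2 × 7.29×10⁻⁵ × sin 60° = 1.26×10⁻⁴ s⁻¹
Component geostrophic relations (x east, y north):
u_g = −(1/(fρ)) ∂P/∂y,  v_g = (1/(fρ)) ∂P/∂x
u_g = −(0.97×10⁻³)/(1.26×10⁻⁴ × 1.21) = −6.35 m/s;  v_g = (−2.4×10⁻³)/(1.26×10⁻⁴ × 1.21) = −15.7 m/s
|V_g| = √(u_g² + v_g²) = 16.9 m/s

16.9 m/s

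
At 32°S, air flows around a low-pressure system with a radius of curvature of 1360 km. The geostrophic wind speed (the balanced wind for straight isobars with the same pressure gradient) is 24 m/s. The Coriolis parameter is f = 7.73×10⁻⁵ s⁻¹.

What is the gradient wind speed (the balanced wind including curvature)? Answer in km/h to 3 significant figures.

Around a low, centrifugal force acts outward with Coriolis, so pressure-gradient force balances both:
(1/ρ)|∂P/∂n| = fV + V²/R  →  V² + fR·V − fR·V_g = 0
With fR = 7.73×10⁻⁵ × 1360×10³ m = 105 m/s:
V = [−fR + √((fR)² + 4 fR V_g)]/2 = [−105 + √(105² + 4×105×24)]/2 = 20.1 m/s
Subgeostrophic (V < V_g = 24 m/s), as expected around a low.
Converting: 20.1 m/s × 3.6 = 72.5 km/h

72.5 km/h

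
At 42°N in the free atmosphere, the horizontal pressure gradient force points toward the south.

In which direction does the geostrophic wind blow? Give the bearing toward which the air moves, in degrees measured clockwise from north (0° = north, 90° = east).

The pressure-gradient force points toward the south (bearing 180°).
Geostrophic balance: in the Northern Hemisphere the Coriolis force deflects motion to the right, so the geostrophic wind blows 90° to the right of the pressure-gradient force (low pressure on the left).
Rotating 180° by 90° clockwise gives 270° — the wind blows toward the west.

270°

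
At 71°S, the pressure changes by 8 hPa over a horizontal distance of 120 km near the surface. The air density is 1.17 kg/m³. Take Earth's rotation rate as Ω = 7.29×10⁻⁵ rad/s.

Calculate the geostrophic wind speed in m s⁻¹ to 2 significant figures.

41 m s⁻¹

Coriolis parameter at 71°S:
f = 2Ω sin φ = 2 × 7.29×10⁻⁵ × sin 71° = 1.38×10⁻⁴ s⁻¹
Pressure gradient: |∂P/∂n| = 800 Pa / 120000 m = 6.67×10⁻³ Pa/m
Geostrophic balance (pressure-gradient force = Coriolis force):
V_g = (1/(fρ)) |∂P/∂n| = 6.67×10⁻³ / (1.38×10⁻⁴ × 1.17) = 41.3 m/s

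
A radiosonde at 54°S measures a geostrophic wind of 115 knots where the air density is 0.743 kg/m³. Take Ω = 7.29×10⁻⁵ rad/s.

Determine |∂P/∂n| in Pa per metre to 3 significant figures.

5.18×10⁻³ Pa/m

Coriolis parameter at 54°S:
f = 2Ω sin φ = 2 × 7.29×10⁻⁵ × sin 54° = 1.18×10⁻⁴ s⁻¹
Wind speed in SI: 115 knots = 59.2 m/s
Geostrophic balance rearranged: |∂P/∂n| = f ρ V_g
|∂P/∂n| = 1.18×10⁻⁴ × 0.743 × 59.2 = 5.18×10⁻³ Pa/m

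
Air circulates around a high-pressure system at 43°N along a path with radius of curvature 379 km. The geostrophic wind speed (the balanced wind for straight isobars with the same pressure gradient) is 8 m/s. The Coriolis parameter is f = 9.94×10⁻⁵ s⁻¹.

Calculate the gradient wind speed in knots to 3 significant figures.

Around a high, pressure-gradient force acts outward with centrifugal, so Coriolis balances both:
fV = (1/ρ)|∂P/∂n| + V²/R  →  V² − fR·V + fR·V_g = 0
With fR = 9.94×10⁻⁵ × 379×10³ m = 37.7 m/s:
V = [fR − √((fR)² − 4 fR V_g)]/2 = [37.7 − √(37.7² − 4×37.7×8)]/2 = 11.5 m/s
Supergeostrophic (V > V_g = 8 m/s), as expected around a high.
Converting: 11.5 m/s × 1.944 = 22.4 knots

22.4 knots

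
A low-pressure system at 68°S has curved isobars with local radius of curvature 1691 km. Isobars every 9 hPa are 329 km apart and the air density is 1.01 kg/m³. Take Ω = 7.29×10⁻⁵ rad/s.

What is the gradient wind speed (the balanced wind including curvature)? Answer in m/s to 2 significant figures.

Coriolis parameter at 68°S:
f = 2Ω sin φ = 2 × 7.29×10⁻⁵ × sin 68° = 1.35×10⁻⁴ s⁻¹
Pressure gradient: |∂P/∂n| = 900 Pa / 329000 m = 2.74×10⁻³ Pa/m
Geostrophic speed: V_g = |∂P/∂n|/(fρ) = 2.74×10⁻³/(1.35×10⁻⁴ × 1.01) = 20.0 m/s
Around a low, centrifugal force acts outward with Coriolis, so pressure-gradient force balances both:
(1/ρ)|∂P/∂n| = fV + V²/R  →  V² + fR·V − fR·V_g = 0
With fR = 1.35×10⁻⁴ × 1691×10³ m = 229 m/s:
V = [−fR + √((fR)² + 4 fR V_g)]/2 = [−229 + √(229² + 4×229×20)]/2 = 18.5 m/s
Subgeostrophic (V < V_g = 20 m/s), as expected around a low.

19 m/s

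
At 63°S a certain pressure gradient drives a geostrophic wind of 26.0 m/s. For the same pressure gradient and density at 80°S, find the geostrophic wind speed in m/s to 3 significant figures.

With the same pressure gradient and density, V_g ∝ 1/f ∝ 1/sin φ.
V₂ = V₁ · sin φ₁ / sin φ₂ = 26.0 × sin 63° / sin 80°
V₂ = 26.0 × 0.8910/0.9848 = 23.5 m/s

23.5 m/s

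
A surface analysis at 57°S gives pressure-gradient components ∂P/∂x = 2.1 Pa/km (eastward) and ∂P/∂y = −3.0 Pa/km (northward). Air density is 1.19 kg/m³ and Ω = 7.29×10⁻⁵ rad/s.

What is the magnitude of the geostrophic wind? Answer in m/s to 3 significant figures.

Coriolis parameter at 57°S:
f = 2Ω sin φ = 2 × 7.29×10⁻⁵ × sin 57° = 1.22×10⁻⁴ s⁻¹
In the Southern Hemisphere f is negative: f = −1.22×10⁻⁴ s⁻¹.
Component geostrophic relations (x east, y north):
u_g = −(1/(fρ)) ∂P/∂y,  v_g = (1/(fρ)) ∂P/∂x
u_g = −(−3.0×10⁻³)/(−1.22×10⁻⁴ × 1.19) = −20.6 m/s;  v_g = (2.1×10⁻³)/(−1.22×10⁻⁴ × 1.19) = −14.4 m/s
|V_g| = √(u_g² + v_g²) = 25.2 m/s

25.2 m/s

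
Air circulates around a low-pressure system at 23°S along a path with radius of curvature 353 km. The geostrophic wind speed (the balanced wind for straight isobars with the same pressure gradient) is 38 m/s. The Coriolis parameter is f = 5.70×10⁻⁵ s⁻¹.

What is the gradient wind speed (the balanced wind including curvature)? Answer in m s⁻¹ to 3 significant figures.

Around a low, centrifugal force acts outward with Coriolis, so pressure-gradient force balances both:
(1/ρ)|∂P/∂n| = fV + V²/R  →  V² + fR·V − fR·V_g = 0
With fR = 5.70×10⁻⁵ × 353×10³ m = 20.1 m/s:
V = [−fR + √((fR)² + 4 fR V_g)]/2 = [−20.1 + √(20.1² + 4×20.1×38)]/2 = 19.4 m/s
Subgeostrophic (V < V_g = 38 m/s), as expected around a low.

19.4 m s⁻¹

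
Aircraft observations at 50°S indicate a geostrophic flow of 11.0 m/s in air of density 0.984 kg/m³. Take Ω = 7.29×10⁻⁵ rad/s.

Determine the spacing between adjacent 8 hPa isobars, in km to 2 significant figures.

660 km

Coriolis parameter at 50°S:
f = 2Ω sin φ = 2 × 7.29×10⁻⁵ × sin 50° = 1.12×10⁻⁴ s⁻¹
Geostrophic balance rearranged: |∂P/∂n| = f ρ V_g
|∂P/∂n| = 1.12×10⁻⁴ × 0.984 × 11.0 = 1.21×10⁻³ Pa/m
Isobar spacing: Δn = ΔP/|∂P/∂n| = 800 Pa / 1.21×10⁻³ Pa/m = 661745 m ≈ 660 km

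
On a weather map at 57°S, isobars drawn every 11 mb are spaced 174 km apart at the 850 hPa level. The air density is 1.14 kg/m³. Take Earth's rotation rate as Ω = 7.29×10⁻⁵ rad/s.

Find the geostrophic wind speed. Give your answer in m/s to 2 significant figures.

45 m/s

Coriolis parameter at 57°S:
f = 2Ω sin φ = 2 × 7.29×10⁻⁵ × sin 57° = 1.22×10⁻⁴ s⁻¹
Pressure gradient: |∂P/∂n| = 1100 Pa / 174000 m = 6.32×10⁻³ Pa/m
Geostrophic balance (pressure-gradient force = Coriolis force):
V_g = (1/(fρ)) |∂P/∂n| = 6.32×10⁻³ / (1.22×10⁻⁴ × 1.14) = 45.4 m/s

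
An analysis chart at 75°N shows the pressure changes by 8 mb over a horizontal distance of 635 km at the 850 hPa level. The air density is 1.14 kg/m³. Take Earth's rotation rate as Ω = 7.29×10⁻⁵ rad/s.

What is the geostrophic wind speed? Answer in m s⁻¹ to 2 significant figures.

7.8 m s⁻¹

Coriolis parameter at 75°N:
f = 2Ω sin φ = 2 × 7.29×10⁻⁵ × sin 75° = 1.41×10⁻⁴ s⁻¹
Pressure gradient: |∂P/∂n| = 800 Pa / 635000 m = 1.26×10⁻³ Pa/m
Geostrophic balance (pressure-gradient force = Coriolis force):
V_g = (1/(fρ)) |∂P/∂n| = 1.26×10⁻³ / (1.41×10⁻⁴ × 1.14) = 7.85 m/s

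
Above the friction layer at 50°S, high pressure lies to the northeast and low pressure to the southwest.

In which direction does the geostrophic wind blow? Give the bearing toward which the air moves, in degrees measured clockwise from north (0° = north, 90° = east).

The pressure-gradient force points toward the southwest (bearing 225°).
Geostrophic balance: in the Southern Hemisphere the Coriolis force deflects motion to the left, so the geostrophic wind blows 90° to the left of the pressure-gradient force (low pressure on the right).
Rotating 225° by 90° counterclockwise gives 135° — the wind blows toward the southeast.

135°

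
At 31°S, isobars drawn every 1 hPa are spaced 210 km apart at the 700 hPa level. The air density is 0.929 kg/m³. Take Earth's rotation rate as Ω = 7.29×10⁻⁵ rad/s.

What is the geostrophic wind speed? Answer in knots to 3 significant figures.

13.3 knots

Coriolis parameter at 31°S:
f = 2Ω sin φ = 2 × 7.29×10⁻⁵ × sin 31° = 7.51×10⁻⁵ s⁻¹
Pressure gradient: |∂P/∂n| = 100 Pa / 210000 m = 4.76×10⁻⁴ Pa/m
Geostrophic balance (pressure-gradient force = Coriolis force):
V_g = (1/(fρ)) |∂P/∂n| = 4.76×10⁻⁴ / (7.51×10⁻⁵ × 0.929) = 6.83 m/s
Converting: 6.83 m/s × 1.944 = 13.3 knots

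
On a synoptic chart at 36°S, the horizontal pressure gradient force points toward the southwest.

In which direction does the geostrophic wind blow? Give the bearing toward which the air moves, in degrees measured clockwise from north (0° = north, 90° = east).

The pressure-gradient force points toward the southwest (bearing 225°).
Geostrophic balance: in the Southern Hemisphere the Coriolis force deflects motion to the left, so the geostrophic wind blows 90° to the left of the pressure-gradient force (low pressure on the right).
Rotating 225° by 90° counterclockwise gives 135° — the wind blows toward the southeast.

135°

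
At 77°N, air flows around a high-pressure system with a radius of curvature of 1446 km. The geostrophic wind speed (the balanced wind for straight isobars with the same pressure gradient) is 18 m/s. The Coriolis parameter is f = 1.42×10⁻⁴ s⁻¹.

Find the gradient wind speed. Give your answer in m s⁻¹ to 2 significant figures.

Around a high, pressure-gradient force acts outward with centrifugal, so Coriolis balances both:
fV = (1/ρ)|∂P/∂n| + V²/R  →  V² − fR·V + fR·V_g = 0
With fR = 1.42×10⁻⁴ × 1446×10³ m = 205 m/s:
V = [fR − √((fR)² − 4 fR V_g)]/2 = [205 − √(205² − 4×205×18)]/2 = 19.9 m/s
Supergeostrophic (V > V_g = 18 m/s), as expected around a high.

20 m s⁻¹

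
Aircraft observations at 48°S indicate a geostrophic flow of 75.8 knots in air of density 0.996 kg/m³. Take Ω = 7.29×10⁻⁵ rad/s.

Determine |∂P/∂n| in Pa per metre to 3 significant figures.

Coriolis parameter at 48°S:
f = 2Ω sin φ = 2 × 7.29×10⁻⁵ × sin 48° = 1.08×10⁻⁴ s⁻¹
Wind speed in SI: 75.8 knots = 39.0 m/s
Geostrophic balance rearranged: |∂P/∂n| = f ρ V_g
|∂P/∂n| = 1.08×10⁻⁴ × 0.996 × 39.0 = 4.21×10⁻³ Pa/m

4.21×10⁻³ Pa/m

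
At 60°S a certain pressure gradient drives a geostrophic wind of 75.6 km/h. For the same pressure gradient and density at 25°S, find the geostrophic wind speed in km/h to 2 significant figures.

With the same pressure gradient and density, V_g ∝ 1/f ∝ 1/sin φ.
V₂ = V₁ · sin φ₁ / sin φ₂ = 75.6 × sin 60° / sin 25°
V₂ = 75.6 × 0.8660/0.4226 = 150 km/h

150 km/h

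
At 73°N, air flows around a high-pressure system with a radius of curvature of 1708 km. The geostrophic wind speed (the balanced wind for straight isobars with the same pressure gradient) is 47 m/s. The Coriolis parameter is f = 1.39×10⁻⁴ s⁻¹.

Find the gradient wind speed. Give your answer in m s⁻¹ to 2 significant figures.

65 m s⁻¹

Around a high, pressure-gradient force acts outward with centrifugal, so Coriolis balances both:
fV = (1/ρ)|∂P/∂n| + V²/R  →  V² − fR·V + fR·V_g = 0
With fR = 1.39×10⁻⁴ × 1708×10³ m = 237 m/s:
V = [fR − √((fR)² − 4 fR V_g)]/2 = [237 − √(237² − 4×237×47)]/2 = 64.6 m/s
Supergeostrophic (V > V_g = 47 m/s), as expected around a high.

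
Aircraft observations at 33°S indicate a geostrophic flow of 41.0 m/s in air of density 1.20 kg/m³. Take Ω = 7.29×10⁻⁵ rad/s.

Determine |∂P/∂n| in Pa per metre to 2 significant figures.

3.9×10⁻³ Pa/m

Coriolis parameter at 33°S:
f = 2Ω sin φ = 2 × 7.29×10⁻⁵ × sin 33° = 7.94×10⁻⁵ s⁻¹
Geostrophic balance rearranged: |∂P/∂n| = f ρ V_g
|∂P/∂n| = 7.94×10⁻⁵ × 1.20 × 41.0 = 3.91×10⁻³ Pa/m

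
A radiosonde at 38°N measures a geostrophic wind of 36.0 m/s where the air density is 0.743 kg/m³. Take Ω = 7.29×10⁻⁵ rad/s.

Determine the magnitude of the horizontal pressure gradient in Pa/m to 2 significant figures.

2.4×10⁻³ Pa/m

Coriolis parameter at 38°N:
f = 2Ω sin φ = 2 × 7.29×10⁻⁵ × sin 38° = 8.98×10⁻⁵ s⁻¹
Geostrophic balance rearranged: |∂P/∂n| = f ρ V_g
|∂P/∂n| = 8.98×10⁻⁵ × 0.743 × 36.0 = 2.40×10⁻³ Pa/m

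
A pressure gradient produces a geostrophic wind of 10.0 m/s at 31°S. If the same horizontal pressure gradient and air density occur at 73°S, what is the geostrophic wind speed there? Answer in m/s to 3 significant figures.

5.39 m/s

With the same pressure gradient and density, V_g ∝ 1/f ∝ 1/sin φ.
V₂ = V₁ · sin φ₁ / sin φ₂ = 10.0 × sin 31° / sin 73°
V₂ = 10.0 × 0.5150/0.9563 = 5.39 m/s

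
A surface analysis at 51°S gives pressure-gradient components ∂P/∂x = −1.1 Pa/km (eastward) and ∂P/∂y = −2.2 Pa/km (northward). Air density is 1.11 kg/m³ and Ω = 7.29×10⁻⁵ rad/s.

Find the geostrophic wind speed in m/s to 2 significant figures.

Coriolis parameter at 51°S:
f = 2Ω sin φ = 2 × 7.29×10⁻⁵ × sin 51° = 1.13×10⁻⁴ s⁻¹
In the Southern Hemisphere f is negative: f = −1.13×10⁻⁴ s⁻¹.
Component geostrophic relations (x east, y north):
u_g = −(1/(fρ)) ∂P/∂y,  v_g = (1/(fρ)) ∂P/∂x
u_g = −(−2.2×10⁻³)/(−1.13×10⁻⁴ × 1.11) = −17.5 m/s;  v_g = (−1.1×10⁻³)/(−1.13×10⁻⁴ × 1.11) = 8.75 m/s
|V_g| = √(u_g² + v_g²) = 19.6 m/s

20 m/s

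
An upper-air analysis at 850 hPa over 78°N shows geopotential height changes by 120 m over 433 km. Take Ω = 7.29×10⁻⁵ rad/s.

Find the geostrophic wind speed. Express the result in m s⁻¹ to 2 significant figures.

Coriolis parameter at 78°N:
f = 2Ω sin φ = 2 × 7.29×10⁻⁵ × sin 78° = 1.43×10⁻⁴ s⁻¹
Height gradient: |∂Z/∂n| = 120 m / 433000 m = 2.77×10⁻⁴
On a pressure surface, geostrophic balance gives V_g = (g/f)|∂Z/∂n|:
V_g = 9.81 × 2.77×10⁻⁴ / 1.43×10⁻⁴ = 19.1 m/s

19 m s⁻¹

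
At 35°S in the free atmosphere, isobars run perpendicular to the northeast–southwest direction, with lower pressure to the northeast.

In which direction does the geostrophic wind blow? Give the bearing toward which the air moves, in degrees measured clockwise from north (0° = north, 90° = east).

The pressure-gradient force points toward the northeast (bearing 045°).
Geostrophic balance: in the Southern Hemisphere the Coriolis force deflects motion to the left, so the geostrophic wind blows 90° to the left of the pressure-gradient force (low pressure on the right).
Rotating 045° by 90° counterclockwise gives 315° — the wind blows toward the northwest.

315°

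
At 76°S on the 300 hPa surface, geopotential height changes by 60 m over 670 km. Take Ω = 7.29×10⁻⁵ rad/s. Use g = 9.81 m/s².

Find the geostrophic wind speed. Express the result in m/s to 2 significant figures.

Coriolis parameter at 76°S:
f = 2Ω sin φ = 2 × 7.29×10⁻⁵ × sin 76° = 1.41×10⁻⁴ s⁻¹
Height gradient: |∂Z/∂n| = 60 m / 670000 m = 8.96×10⁻⁵
On a pressure surface, geostrophic balance gives V_g = (g/f)|∂Z/∂n|:
V_g = 9.81 × 8.96×10⁻⁵ / 1.41×10⁻⁴ = 6.21 m/s

6.2 m/s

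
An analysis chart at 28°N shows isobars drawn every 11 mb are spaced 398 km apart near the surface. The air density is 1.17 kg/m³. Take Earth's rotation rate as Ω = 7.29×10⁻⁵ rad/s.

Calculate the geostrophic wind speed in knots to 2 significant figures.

Coriolis parameter at 28°N:
f = 2Ω sin φ = 2 × 7.29×10⁻⁵ × sin 28° = 6.84×10⁻⁵ s⁻¹
Pressure gradient: |∂P/∂n| = 1100 Pa / 398000 m = 2.76×10⁻³ Pa/m
Geostrophic balance (pressure-gradient force = Coriolis force):
V_g = (1/(fρ)) |∂P/∂n| = 2.76×10⁻³ / (6.84×10⁻⁵ × 1.17) = 34.5 m/s
Converting: 34.5 m/s × 1.944 = 67 knots

67 knots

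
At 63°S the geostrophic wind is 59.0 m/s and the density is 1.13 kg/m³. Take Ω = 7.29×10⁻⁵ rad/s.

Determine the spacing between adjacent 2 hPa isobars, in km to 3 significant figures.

Coriolis parameter at 63°S:
f = 2Ω sin φ = 2 × 7.29×10⁻⁵ × sin 63° = 1.30×10⁻⁴ s⁻¹
Geostrophic balance rearranged: |∂P/∂n| = f ρ V_g
|∂P/∂n| = 1.30×10⁻⁴ × 1.13 × 59.0 = 8.66×10⁻³ Pa/m
Isobar spacing: Δn = ΔP/|∂P/∂n| = 200 Pa / 8.66×10⁻³ Pa/m = 23092 m ≈ 23.1 km

23.1 km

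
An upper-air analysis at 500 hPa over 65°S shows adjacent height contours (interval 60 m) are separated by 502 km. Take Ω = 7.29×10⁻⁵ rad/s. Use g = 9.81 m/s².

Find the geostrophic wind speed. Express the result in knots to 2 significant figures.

Coriolis parameter at 65°S:
f = 2Ω sin φ = 2 × 7.29×10⁻⁵ × sin 65° = 1.32×10⁻⁴ s⁻¹
Height gradient: |∂Z/∂n| = 60 m / 502000 m = 1.20×10⁻⁴
On a pressure surface, geostrophic balance gives V_g = (g/f)|∂Z/∂n|:
V_g = 9.81 × 1.20×10⁻⁴ / 1.32×10⁻⁴ = 8.87 m/s
Converting: 8.87 m/s × 1.944 = 17 knots

17 knots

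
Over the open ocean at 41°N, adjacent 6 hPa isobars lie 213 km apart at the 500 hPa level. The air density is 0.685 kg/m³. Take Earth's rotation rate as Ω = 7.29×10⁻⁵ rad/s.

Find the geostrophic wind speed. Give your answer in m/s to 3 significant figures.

43.0 m/s

Coriolis parameter at 41°N:
f = 2Ω sin φ = 2 × 7.29×10⁻⁵ × sin 41° = 9.57×10⁻⁵ s⁻¹
Pressure gradient: |∂P/∂n| = 600 Pa / 213000 m = 2.82×10⁻³ Pa/m
Geostrophic balance (pressure-gradient force = Coriolis force):
V_g = (1/(fρ)) |∂P/∂n| = 2.82×10⁻³ / (9.57×10⁻⁵ × 0.685) = 43.0 m/s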